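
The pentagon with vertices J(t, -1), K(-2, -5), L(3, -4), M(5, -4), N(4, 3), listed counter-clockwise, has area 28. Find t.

Write out the shoelace sum; only the two edges meeting at J involve t:
2·Area = [(4·(-1) − t·3) + (t·(-5) − (-2)·(-1))] + 62
       = -8·t + 56 = 56
⇒ t = 0.

0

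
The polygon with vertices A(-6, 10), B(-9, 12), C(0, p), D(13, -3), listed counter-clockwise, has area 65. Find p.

Write out the shoelace sum; only the two edges meeting at C involve p:
2·Area = [((-9)·p − 0·12) + (0·(-3) − 13·p)] + 130
       = -22·p + 130 = 130
⇒ p = 0.

0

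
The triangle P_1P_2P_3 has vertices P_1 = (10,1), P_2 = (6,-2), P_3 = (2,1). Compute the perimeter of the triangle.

|P_1P_2| = √((-4)² + (-3)²) = √25 = 5
|P_2P_3| = √((-4)² + (3)²) = √25 = 5
|P_3P_1| = √((8)² + (0)²) = √64 = 8
Perimeter = 5 + 5 + 8 = 18.

18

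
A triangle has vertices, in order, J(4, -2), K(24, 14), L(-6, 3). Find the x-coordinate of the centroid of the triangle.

Apply Gauss's area formula. First the cross-terms c_i = x_i·y_{i+1} − x_{i+1}·y_i:
  104, 156, 0  ⇒  2A = 260, A = 130.
Then Σ (x_i + x_{i+1})·c_i = 5720, so x̄ = 5720 / (6·130) = 22/3.

22/3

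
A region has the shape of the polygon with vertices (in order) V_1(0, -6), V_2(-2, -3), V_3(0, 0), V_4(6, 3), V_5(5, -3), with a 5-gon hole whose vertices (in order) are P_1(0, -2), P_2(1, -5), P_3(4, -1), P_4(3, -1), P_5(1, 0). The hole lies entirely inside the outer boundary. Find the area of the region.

Outer boundary:
Apply the shoelace (surveyor's) formula: 2A = Σ (x_i·y_{i+1} − x_{i+1}·y_i), indices taken mod 5.
Cross-terms: -12, 0, 0, -33, -30  ⇒  Σ = -75
Area = |Σ|/2 = 37.5.
Hole:
Apply the shoelace (surveyor's) formula: 2A = Σ (x_i·y_{i+1} − x_{i+1}·y_i), indices taken mod 5.
P_1→P_2: (0)(-5) − (1)(-2) = 2
P_2→P_3: (1)(-1) − (4)(-5) = 19
P_3→P_4: (4)(-1) − (3)(-1) = -1
P_4→P_5: (3)(0) − (1)(-1) = 1
P_5→P_1: (1)(-2) − (0)(0) = -2
Σ = 19
Area = |Σ|/2 = 9.5.
Net area = 37.5 − 9.5 = 28.

28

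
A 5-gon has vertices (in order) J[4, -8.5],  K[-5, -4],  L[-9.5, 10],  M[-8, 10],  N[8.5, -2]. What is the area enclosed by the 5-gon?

147.375

Σ = (-58.5) + (-88) + (-15) + (-69) + (-64.25) = -294.75
Area = |Σ|/2 = 147.375.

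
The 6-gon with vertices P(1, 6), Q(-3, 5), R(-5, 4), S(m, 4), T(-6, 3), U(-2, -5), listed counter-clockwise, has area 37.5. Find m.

-6

Write out the shoelace sum; only the two edges meeting at S involve m:
2·Area = [((-5)·4 − m·4) + (m·3 − (-6)·4)] + 65
       = -1·m + 69 = 75
⇒ m = -6.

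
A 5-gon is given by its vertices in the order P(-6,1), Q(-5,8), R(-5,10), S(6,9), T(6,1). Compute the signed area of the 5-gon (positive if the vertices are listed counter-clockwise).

-97

Apply the surveyor's formula: 2A = Σ (x_i·y_{i+1} − x_{i+1}·y_i), indices taken mod 5.
Cross-terms: -43, -10, -105, -48, 12  ⇒  Σ = -194
Signed area = Σ/2 = -97 (negative ⇒ clockwise traversal).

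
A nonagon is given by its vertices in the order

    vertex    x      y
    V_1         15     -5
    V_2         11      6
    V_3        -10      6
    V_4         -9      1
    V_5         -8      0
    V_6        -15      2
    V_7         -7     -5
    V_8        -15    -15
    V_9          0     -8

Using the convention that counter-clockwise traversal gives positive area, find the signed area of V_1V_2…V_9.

Apply the shoelace (surveyor's) formula: 2A = Σ (x_i·y_{i+1} − x_{i+1}·y_i), indices taken mod 9.
Cross-terms: 145, 126, 44, 8, -16, 89, 30, 120, 120  ⇒  Σ = 666
Signed area = Σ/2 = 333 (positive ⇒ counter-clockwise traversal).

333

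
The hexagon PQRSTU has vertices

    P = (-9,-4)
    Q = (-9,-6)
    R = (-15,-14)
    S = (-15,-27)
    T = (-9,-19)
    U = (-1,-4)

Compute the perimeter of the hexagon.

60

|PQ| = √((0)² + (-2)²) = √4 = 2
|QR| = √((-6)² + (-8)²) = √100 = 10
|RS| = √((0)² + (-13)²) = √169 = 13
|ST| = √((6)² + (8)²) = √100 = 10
|TU| = √((8)² + (15)²) = √289 = 17
|UP| = √((-8)² + (0)²) = √64 = 8
Perimeter = 2 + 10 + 13 + 10 + 17 + 8 = 60.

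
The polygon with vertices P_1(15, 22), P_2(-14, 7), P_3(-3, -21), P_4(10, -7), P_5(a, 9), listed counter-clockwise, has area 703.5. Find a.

Write out the shoelace sum; only the two edges meeting at P_5 involve a:
2·Area = [(10·9 − a·(-7)) + (a·22 − 15·9)] + 959
       = 29·a + 914 = 1407
⇒ a = 17.

17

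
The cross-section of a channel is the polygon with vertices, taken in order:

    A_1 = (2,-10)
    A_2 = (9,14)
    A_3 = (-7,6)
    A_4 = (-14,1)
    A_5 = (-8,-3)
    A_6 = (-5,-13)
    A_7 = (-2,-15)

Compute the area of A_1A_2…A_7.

Apply Gauss's area formula: 2A = Σ (x_i·y_{i+1} − x_{i+1}·y_i), indices taken mod 7.
Cross-terms: 118, 152, 77, 50, 89, 49, 50  ⇒  Σ = 585
Area = |Σ|/2 = 292.5.

292.5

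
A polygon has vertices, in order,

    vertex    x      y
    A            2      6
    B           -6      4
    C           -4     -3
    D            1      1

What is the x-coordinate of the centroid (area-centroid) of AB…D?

-167/81

Apply the shoelace (surveyor's) formula. First the cross-terms c_i = x_i·y_{i+1} − x_{i+1}·y_i:
  44, 34, -1, 4  ⇒  2A = 81, A = 40.5.
Then Σ (x_i + x_{i+1})·c_i = -501, so x̄ = -501 / (6·40.5) = -167/81.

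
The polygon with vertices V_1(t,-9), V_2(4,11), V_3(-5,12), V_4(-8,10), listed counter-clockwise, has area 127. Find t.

The doubled signed area Σ (x_i y_{i+1} − x_{i+1} y_i) is linear in t.
With t=0 it equals 257; the coefficient of t is 1 (from the two edges through V_1).
So 1·t + 257 = 2·127 = 254 ⇒ t = -3.

-3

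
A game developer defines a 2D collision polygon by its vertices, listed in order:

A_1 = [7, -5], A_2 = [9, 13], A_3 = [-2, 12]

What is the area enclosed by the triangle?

Apply Gauss's area formula: 2A = Σ (x_i·y_{i+1} − x_{i+1}·y_i), indices taken mod 3.
Cross-terms: 136, 134, -74  ⇒  Σ = 196
Area = |Σ|/2 = 98.

98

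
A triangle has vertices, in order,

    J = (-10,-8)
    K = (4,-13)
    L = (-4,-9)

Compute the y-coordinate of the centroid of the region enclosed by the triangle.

-10

Apply the surveyor's formula. First the cross-terms c_i = x_i·y_{i+1} − x_{i+1}·y_i:
  162, -88, -58  ⇒  2A = 16, A = 8.
Then Σ (y_i + y_{i+1})·c_i = -480, so ȳ = -480 / (6·8) = -10.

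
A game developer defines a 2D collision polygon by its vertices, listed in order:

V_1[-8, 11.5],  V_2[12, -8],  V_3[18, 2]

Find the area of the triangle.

158.5

Apply the surveyor's formula: 2A = Σ (x_i·y_{i+1} − x_{i+1}·y_i), indices taken mod 3.
Σ = (-74) + (168) + (223) = 317
Area = |Σ|/2 = 158.5.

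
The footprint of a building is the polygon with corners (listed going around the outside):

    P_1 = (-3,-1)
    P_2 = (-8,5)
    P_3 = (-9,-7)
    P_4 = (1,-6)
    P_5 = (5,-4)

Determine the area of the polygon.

Apply Gauss's area formula: 2A = Σ (x_i·y_{i+1} − x_{i+1}·y_i), indices taken mod 5.
P_1→P_2: (-3)(5) − (-8)(-1) = -23
P_2→P_3: (-8)(-7) − (-9)(5) = 101
P_3→P_4: (-9)(-6) − (1)(-7) = 61
P_4→P_5: (1)(-4) − (5)(-6) = 26
P_5→P_1: (5)(-1) − (-3)(-4) = -17
Σ = 148
Area = |Σ|/2 = 74.

74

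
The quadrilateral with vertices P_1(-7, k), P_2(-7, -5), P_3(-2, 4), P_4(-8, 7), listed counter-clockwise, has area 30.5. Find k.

3

Write out the shoelace sum; only the two edges meeting at P_1 involve k:
2·Area = [((-8)·k − (-7)·7) + ((-7)·(-5) − (-7)·k)] + -20
       = -1·k + 64 = 61
⇒ k = 3.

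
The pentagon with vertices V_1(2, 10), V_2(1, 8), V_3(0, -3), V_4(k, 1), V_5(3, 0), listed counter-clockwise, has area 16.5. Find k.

1

Write out the shoelace sum; only the two edges meeting at V_4 involve k:
2·Area = [(0·1 − k·(-3)) + (k·0 − 3·1)] + 33
       = 3·k + 30 = 33
⇒ k = 1.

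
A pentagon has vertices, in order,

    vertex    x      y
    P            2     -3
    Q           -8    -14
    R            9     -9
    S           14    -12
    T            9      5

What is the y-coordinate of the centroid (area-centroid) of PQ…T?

-88/15

Apply the shoelace (surveyor's) formula. First the cross-terms c_i = x_i·y_{i+1} − x_{i+1}·y_i:
  -52, 198, 18, 178, -37  ⇒  2A = 305, A = 152.5.
Then Σ (y_i + y_{i+1})·c_i = -5368, so ȳ = -5368 / (6·152.5) = -88/15.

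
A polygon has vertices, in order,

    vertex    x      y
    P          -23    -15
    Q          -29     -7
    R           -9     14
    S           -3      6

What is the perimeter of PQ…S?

|PQ| = √((-6)² + (8)²) = √100 = 10
|QR| = √((20)² + (21)²) = √841 = 29
|RS| = √((6)² + (-8)²) = √100 = 10
|SP| = √((-20)² + (-21)²) = √841 = 29
Perimeter = 10 + 29 + 10 + 29 = 78.

78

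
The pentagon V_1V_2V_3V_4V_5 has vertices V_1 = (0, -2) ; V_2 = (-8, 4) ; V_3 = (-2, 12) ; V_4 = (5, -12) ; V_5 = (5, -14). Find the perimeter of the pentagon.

|V_1V_2| = √((-8)² + (6)²) = √100 = 10
|V_2V_3| = √((6)² + (8)²) = √100 = 10
|V_3V_4| = √((7)² + (-24)²) = √625 = 25
|V_4V_5| = √((0)² + (-2)²) = √4 = 2
|V_5V_1| = √((-5)² + (12)²) = √169 = 13
Perimeter = 10 + 10 + 25 + 2 + 13 = 60.

60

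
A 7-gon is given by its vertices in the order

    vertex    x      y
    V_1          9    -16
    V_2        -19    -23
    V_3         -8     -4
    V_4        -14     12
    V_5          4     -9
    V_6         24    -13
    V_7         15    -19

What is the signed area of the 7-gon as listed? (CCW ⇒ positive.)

-429.5

Σ = (-511) + (-108) + (-152) + (78) + (164) + (-261) + (-69) = -859
Signed area = Σ/2 = -429.5 (negative ⇒ clockwise traversal).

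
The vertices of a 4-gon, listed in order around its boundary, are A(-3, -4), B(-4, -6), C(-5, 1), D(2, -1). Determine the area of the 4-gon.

20

Apply Gauss's area formula: 2A = Σ (x_i·y_{i+1} − x_{i+1}·y_i), indices taken mod 4.
Cross-terms: 2, -34, 3, -11  ⇒  Σ = -40
Area = |Σ|/2 = 20.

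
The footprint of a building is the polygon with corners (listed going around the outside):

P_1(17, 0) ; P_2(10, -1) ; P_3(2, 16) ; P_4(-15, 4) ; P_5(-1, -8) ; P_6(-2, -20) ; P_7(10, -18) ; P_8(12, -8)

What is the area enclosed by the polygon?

514.5

P_1→P_2: (17)(-1) − (10)(0) = -17
P_2→P_3: (10)(16) − (2)(-1) = 162
P_3→P_4: (2)(4) − (-15)(16) = 248
P_4→P_5: (-15)(-8) − (-1)(4) = 124
P_5→P_6: (-1)(-20) − (-2)(-8) = 4
P_6→P_7: (-2)(-18) − (10)(-20) = 236
P_7→P_8: (10)(-8) − (12)(-18) = 136
P_8→P_1: (12)(0) − (17)(-8) = 136
Σ = 1029
Area = |Σ|/2 = 514.5.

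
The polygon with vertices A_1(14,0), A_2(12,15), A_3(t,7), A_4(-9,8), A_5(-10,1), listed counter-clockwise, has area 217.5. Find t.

Write out the shoelace sum; only the two edges meeting at A_3 involve t:
2·Area = [(12·7 − t·15) + (t·8 − (-9)·7)] + 267
       = -7·t + 414 = 435
⇒ t = -3.

-3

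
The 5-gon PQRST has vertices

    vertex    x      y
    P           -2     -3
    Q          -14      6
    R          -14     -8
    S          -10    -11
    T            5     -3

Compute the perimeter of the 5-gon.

|PQ| = √((-12)² + (9)²) = √225 = 15
|QR| = √((0)² + (-14)²) = √196 = 14
|RS| = √((4)² + (-3)²) = √25 = 5
|ST| = √((15)² + (8)²) = √289 = 17
|TP| = √((-7)² + (0)²) = √49 = 7
Perimeter = 15 + 14 + 5 + 17 + 7 = 58.

58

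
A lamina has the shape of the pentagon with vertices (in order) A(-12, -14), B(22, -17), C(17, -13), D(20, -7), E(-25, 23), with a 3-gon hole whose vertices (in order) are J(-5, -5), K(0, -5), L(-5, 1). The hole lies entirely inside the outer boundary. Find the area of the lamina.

Outer boundary:
Σ = (512) + (3) + (141) + (285) + (626) = 1567
Area = |Σ|/2 = 783.5.
Hole:
Σ = (25) + (-25) + (30) = 30
Area = |Σ|/2 = 15.
Net area = 783.5 − 15 = 768.5.

768.5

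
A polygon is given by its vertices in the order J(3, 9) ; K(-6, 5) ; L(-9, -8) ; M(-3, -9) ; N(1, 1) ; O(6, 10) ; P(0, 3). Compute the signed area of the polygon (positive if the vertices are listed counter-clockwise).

J→K: (3)(5) − (-6)(9) = 69
K→L: (-6)(-8) − (-9)(5) = 93
L→M: (-9)(-9) − (-3)(-8) = 57
M→N: (-3)(1) − (1)(-9) = 6
N→O: (1)(10) − (6)(1) = 4
O→P: (6)(3) − (0)(10) = 18
P→J: (0)(9) − (3)(3) = -9
Σ = 238
Signed area = Σ/2 = 119 (positive ⇒ counter-clockwise traversal).

119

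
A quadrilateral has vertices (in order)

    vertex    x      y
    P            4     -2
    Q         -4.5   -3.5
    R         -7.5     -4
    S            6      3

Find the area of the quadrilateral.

Σ = (-23) + (-8.25) + (1.5) + (-24) = -53.75
Area = |Σ|/2 = 26.875.

26.875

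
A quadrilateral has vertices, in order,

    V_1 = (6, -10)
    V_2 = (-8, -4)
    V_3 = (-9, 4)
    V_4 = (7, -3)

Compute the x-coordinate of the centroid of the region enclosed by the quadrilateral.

Apply the shoelace (surveyor's) formula. First the cross-terms c_i = x_i·y_{i+1} − x_{i+1}·y_i:
  -104, -68, -1, -52  ⇒  2A = -225, A = -112.5.
Then Σ (x_i + x_{i+1})·c_i = 690, so x̄ = 690 / (6·(-112.5)) = -46/45.

-46/45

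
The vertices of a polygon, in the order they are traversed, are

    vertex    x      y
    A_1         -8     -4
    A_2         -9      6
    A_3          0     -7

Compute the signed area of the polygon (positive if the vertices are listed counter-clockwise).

Apply Gauss's area formula: 2A = Σ (x_i·y_{i+1} − x_{i+1}·y_i), indices taken mod 3.
A_1→A_2: (-8)(6) − (-9)(-4) = -84
A_2→A_3: (-9)(-7) − (0)(6) = 63
A_3→A_1: (0)(-4) − (-8)(-7) = -56
Σ = -77
Signed area = Σ/2 = -38.5 (negative ⇒ clockwise traversal).

-38.5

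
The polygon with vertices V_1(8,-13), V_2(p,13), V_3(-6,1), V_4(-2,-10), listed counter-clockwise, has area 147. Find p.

-4

Write out the shoelace sum; only the two edges meeting at V_2 involve p:
2·Area = [(8·13 − p·(-13)) + (p·1 − (-6)·13)] + 168
       = 14·p + 350 = 294
⇒ p = -4.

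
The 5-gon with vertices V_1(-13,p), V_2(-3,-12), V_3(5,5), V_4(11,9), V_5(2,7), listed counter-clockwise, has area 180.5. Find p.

4

The doubled signed area Σ (x_i y_{i+1} − x_{i+1} y_i) is linear in p.
With p=0 it equals 341; the coefficient of p is 5 (from the two edges through V_1).
So 5·p + 341 = 2·180.5 = 361 ⇒ p = 4.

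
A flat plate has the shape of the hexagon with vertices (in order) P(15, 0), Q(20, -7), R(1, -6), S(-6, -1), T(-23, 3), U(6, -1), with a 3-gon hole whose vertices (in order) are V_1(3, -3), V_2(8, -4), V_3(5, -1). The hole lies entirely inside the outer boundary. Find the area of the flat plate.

132

Outer boundary:
Apply the shoelace (surveyor's) formula: 2A = Σ (x_i·y_{i+1} − x_{i+1}·y_i), indices taken mod 6.
Σ = (-105) + (-113) + (-37) + (-41) + (5) + (15) = -276
Area = |Σ|/2 = 138.
Hole:
Apply the surveyor's formula: 2A = Σ (x_i·y_{i+1} − x_{i+1}·y_i), indices taken mod 3.
Σ = (12) + (12) + (-12) = 12
Area = |Σ|/2 = 6.
Net area = 138 − 6 = 132.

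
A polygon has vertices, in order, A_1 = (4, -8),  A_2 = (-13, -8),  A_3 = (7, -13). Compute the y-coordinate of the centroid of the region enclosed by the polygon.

-29/3

Apply Gauss's area formula. First the cross-terms c_i = x_i·y_{i+1} − x_{i+1}·y_i:
  -136, 225, -4  ⇒  2A = 85, A = 42.5.
Then Σ (y_i + y_{i+1})·c_i = -2465, so ȳ = -2465 / (6·42.5) = -29/3.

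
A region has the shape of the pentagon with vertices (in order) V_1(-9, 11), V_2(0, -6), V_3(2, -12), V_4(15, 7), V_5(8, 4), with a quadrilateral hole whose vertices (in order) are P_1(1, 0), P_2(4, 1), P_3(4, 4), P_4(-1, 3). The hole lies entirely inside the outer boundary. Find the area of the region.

Outer boundary:
V_1→V_2: (-9)(-6) − (0)(11) = 54
V_2→V_3: (0)(-12) − (2)(-6) = 12
V_3→V_4: (2)(7) − (15)(-12) = 194
V_4→V_5: (15)(4) − (8)(7) = 4
V_5→V_1: (8)(11) − (-9)(4) = 124
Σ = 388
Area = |Σ|/2 = 194.
Hole:
Σ = (1) + (12) + (16) + (-3) = 26
Area = |Σ|/2 = 13.
Net area = 194 − 13 = 181.

181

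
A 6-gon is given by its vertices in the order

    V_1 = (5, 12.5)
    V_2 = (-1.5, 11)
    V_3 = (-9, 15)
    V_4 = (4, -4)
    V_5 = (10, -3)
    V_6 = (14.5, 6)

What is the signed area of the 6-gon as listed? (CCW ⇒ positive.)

204.5

Cross-terms: 73.75, 76.5, -24, 28, 103.5, 151.25  ⇒  Σ = 409
Signed area = Σ/2 = 204.5 (positive ⇒ counter-clockwise traversal).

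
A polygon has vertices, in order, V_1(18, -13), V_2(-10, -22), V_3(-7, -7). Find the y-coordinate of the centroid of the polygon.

Apply the surveyor's formula. First the cross-terms c_i = x_i·y_{i+1} − x_{i+1}·y_i:
  -526, -84, 217  ⇒  2A = -393, A = -196.5.
Then Σ (y_i + y_{i+1})·c_i = 16506, so ȳ = 16506 / (6·(-196.5)) = -14.

-14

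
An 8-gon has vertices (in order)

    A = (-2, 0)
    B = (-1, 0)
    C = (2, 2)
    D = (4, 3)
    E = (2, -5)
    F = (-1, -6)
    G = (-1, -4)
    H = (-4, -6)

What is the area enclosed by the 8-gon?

Apply the shoelace (surveyor's) formula: 2A = Σ (x_i·y_{i+1} − x_{i+1}·y_i), indices taken mod 8.
Σ = (0) + (-2) + (-2) + (-26) + (-17) + (-2) + (-10) + (-12) = -71
Area = |Σ|/2 = 35.5.

35.5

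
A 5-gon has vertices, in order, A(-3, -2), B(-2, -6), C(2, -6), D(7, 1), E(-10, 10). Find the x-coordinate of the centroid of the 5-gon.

-47/53

Apply Gauss's area formula. First the cross-terms c_i = x_i·y_{i+1} − x_{i+1}·y_i:
  14, 24, 44, 80, 50  ⇒  2A = 212, A = 106.
Then Σ (x_i + x_{i+1})·c_i = -564, so x̄ = -564 / (6·106) = -47/53.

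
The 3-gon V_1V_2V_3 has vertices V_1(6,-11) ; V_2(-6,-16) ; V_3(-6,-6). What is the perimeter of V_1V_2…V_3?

|V_1V_2| = √((-12)² + (-5)²) = √169 = 13
|V_2V_3| = √((0)² + (10)²) = √100 = 10
|V_3V_1| = √((12)² + (-5)²) = √169 = 13
Perimeter = 13 + 10 + 13 = 36.

36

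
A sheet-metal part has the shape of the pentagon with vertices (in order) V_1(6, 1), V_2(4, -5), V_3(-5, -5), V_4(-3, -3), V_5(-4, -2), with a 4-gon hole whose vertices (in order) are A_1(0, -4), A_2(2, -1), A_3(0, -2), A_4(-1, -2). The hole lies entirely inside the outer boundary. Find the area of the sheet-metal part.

35.5

Outer boundary:
Apply the shoelace (surveyor's) formula: 2A = Σ (x_i·y_{i+1} − x_{i+1}·y_i), indices taken mod 5.
Σ = (-34) + (-45) + (0) + (-6) + (8) = -77
Area = |Σ|/2 = 38.5.
Hole:
Apply the shoelace (surveyor's) formula: 2A = Σ (x_i·y_{i+1} − x_{i+1}·y_i), indices taken mod 4.
Cross-terms: 8, -4, -2, 4  ⇒  Σ = 6
Area = |Σ|/2 = 3.
Net area = 38.5 − 3 = 35.5.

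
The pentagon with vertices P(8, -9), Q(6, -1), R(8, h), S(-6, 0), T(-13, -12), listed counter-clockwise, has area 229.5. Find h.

Write out the shoelace sum; only the two edges meeting at R involve h:
2·Area = [(6·h − 8·(-1)) + (8·0 − (-6)·h)] + 331
       = 12·h + 339 = 459
⇒ h = 10.

10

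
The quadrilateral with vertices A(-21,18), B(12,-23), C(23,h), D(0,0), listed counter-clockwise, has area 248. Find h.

The doubled signed area Σ (x_i y_{i+1} − x_{i+1} y_i) is linear in h.
With h=0 it equals 796; the coefficient of h is 12 (from the two edges through C).
So 12·h + 796 = 2·248 = 496 ⇒ h = -25.

-25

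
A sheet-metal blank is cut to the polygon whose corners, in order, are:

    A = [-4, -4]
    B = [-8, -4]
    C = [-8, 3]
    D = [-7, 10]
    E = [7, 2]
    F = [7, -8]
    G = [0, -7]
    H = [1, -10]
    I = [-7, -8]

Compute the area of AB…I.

204.5

A→B: (-4)(-4) − (-8)(-4) = -16
B→C: (-8)(3) − (-8)(-4) = -56
C→D: (-8)(10) − (-7)(3) = -59
D→E: (-7)(2) − (7)(10) = -84
E→F: (7)(-8) − (7)(2) = -70
F→G: (7)(-7) − (0)(-8) = -49
G→H: (0)(-10) − (1)(-7) = 7
H→I: (1)(-8) − (-7)(-10) = -78
I→A: (-7)(-4) − (-4)(-8) = -4
Σ = -409
Area = |Σ|/2 = 204.5.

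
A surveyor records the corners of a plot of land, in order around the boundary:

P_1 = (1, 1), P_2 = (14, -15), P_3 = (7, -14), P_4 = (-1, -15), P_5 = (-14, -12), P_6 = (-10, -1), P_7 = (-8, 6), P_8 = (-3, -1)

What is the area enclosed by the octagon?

Apply the shoelace formula: 2A = Σ (x_i·y_{i+1} − x_{i+1}·y_i), indices taken mod 8.
Σ = (-29) + (-91) + (-119) + (-198) + (-106) + (-68) + (26) + (-2) = -587
Area = |Σ|/2 = 293.5.

293.5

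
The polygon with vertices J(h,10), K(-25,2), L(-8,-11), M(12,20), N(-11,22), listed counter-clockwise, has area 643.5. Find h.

-20

Write out the shoelace sum; only the two edges meeting at J involve h:
2·Area = [((-11)·10 − h·22) + (h·2 − (-25)·10)] + 747
       = -20·h + 887 = 1287
⇒ h = -20.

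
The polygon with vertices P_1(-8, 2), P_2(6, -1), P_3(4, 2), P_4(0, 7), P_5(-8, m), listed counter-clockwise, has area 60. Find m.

The doubled signed area Σ (x_i y_{i+1} − x_{i+1} y_i) is linear in m.
With m=0 it equals 80; the coefficient of m is 8 (from the two edges through P_5).
So 8·m + 80 = 2·60 = 120 ⇒ m = 5.

5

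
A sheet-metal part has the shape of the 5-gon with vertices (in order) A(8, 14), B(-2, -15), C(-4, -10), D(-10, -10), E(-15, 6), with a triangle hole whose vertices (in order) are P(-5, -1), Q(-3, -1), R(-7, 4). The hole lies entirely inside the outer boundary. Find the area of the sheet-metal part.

Outer boundary:
Σ = (-92) + (-40) + (-60) + (-210) + (-258) = -660
Area = |Σ|/2 = 330.
Hole:
Apply the shoelace formula: 2A = Σ (x_i·y_{i+1} − x_{i+1}·y_i), indices taken mod 3.
P→Q: (-5)(-1) − (-3)(-1) = 2
Q→R: (-3)(4) − (-7)(-1) = -19
R→P: (-7)(-1) − (-5)(4) = 27
Σ = 10
Area = |Σ|/2 = 5.
Net area = 330 − 5 = 325.

325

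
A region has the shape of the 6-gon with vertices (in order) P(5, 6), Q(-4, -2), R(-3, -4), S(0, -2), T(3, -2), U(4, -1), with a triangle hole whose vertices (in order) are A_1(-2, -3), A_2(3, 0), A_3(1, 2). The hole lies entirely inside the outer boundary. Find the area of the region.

Outer boundary:
Apply the shoelace (surveyor's) formula: 2A = Σ (x_i·y_{i+1} − x_{i+1}·y_i), indices taken mod 6.
P→Q: (5)(-2) − (-4)(6) = 14
Q→R: (-4)(-4) − (-3)(-2) = 10
R→S: (-3)(-2) − (0)(-4) = 6
S→T: (0)(-2) − (3)(-2) = 6
T→U: (3)(-1) − (4)(-2) = 5
U→P: (4)(6) − (5)(-1) = 29
Σ = 70
Area = |Σ|/2 = 35.
Hole:
Apply the shoelace (surveyor's) formula: 2A = Σ (x_i·y_{i+1} − x_{i+1}·y_i), indices taken mod 3.
A_1→A_2: (-2)(0) − (3)(-3) = 9
A_2→A_3: (3)(2) − (1)(0) = 6
A_3→A_1: (1)(-3) − (-2)(2) = 1
Σ = 16
Area = |Σ|/2 = 8.
Net area = 35 − 8 = 27.

27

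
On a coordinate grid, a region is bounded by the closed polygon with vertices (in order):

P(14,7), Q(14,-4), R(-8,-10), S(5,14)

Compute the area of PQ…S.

Apply the shoelace formula: 2A = Σ (x_i·y_{i+1} − x_{i+1}·y_i), indices taken mod 4.
P→Q: (14)(-4) − (14)(7) = -154
Q→R: (14)(-10) − (-8)(-4) = -172
R→S: (-8)(14) − (5)(-10) = -62
S→P: (5)(7) − (14)(14) = -161
Σ = -549
Area = |Σ|/2 = 274.5.

274.5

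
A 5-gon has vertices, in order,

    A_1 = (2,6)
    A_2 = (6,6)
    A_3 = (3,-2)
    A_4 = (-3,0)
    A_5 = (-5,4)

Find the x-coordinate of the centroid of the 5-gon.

Apply the shoelace formula. First the cross-terms c_i = x_i·y_{i+1} − x_{i+1}·y_i:
  -24, -30, -6, -12, -38  ⇒  2A = -110, A = -55.
Then Σ (x_i + x_{i+1})·c_i = -252, so x̄ = -252 / (6·(-55)) = 42/55.

42/55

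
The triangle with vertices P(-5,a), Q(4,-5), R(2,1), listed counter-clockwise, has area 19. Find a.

3

The doubled signed area Σ (x_i y_{i+1} − x_{i+1} y_i) is linear in a.
With a=0 it equals 44; the coefficient of a is -2 (from the two edges through P).
So -2·a + 44 = 2·19 = 38 ⇒ a = 3.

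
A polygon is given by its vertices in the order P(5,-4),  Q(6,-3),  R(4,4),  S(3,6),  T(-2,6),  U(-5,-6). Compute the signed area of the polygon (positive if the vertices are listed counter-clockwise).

89.5

Apply the shoelace (surveyor's) formula: 2A = Σ (x_i·y_{i+1} − x_{i+1}·y_i), indices taken mod 6.
P→Q: (5)(-3) − (6)(-4) = 9
Q→R: (6)(4) − (4)(-3) = 36
R→S: (4)(6) − (3)(4) = 12
S→T: (3)(6) − (-2)(6) = 30
T→U: (-2)(-6) − (-5)(6) = 42
U→P: (-5)(-4) − (5)(-6) = 50
Σ = 179
Signed area = Σ/2 = 89.5 (positive ⇒ counter-clockwise traversal).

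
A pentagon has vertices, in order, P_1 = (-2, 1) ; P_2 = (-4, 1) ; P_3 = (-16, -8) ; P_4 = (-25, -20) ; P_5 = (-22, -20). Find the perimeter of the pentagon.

64

|P_1P_2| = √((-2)² + (0)²) = √4 = 2
|P_2P_3| = √((-12)² + (-9)²) = √225 = 15
|P_3P_4| = √((-9)² + (-12)²) = √225 = 15
|P_4P_5| = √((3)² + (0)²) = √9 = 3
|P_5P_1| = √((20)² + (21)²) = √841 = 29
Perimeter = 2 + 15 + 15 + 3 + 29 = 64.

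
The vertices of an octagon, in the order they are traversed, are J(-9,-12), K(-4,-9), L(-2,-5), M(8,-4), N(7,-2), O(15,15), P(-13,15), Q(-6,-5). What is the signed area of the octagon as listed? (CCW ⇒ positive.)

Apply Gauss's area formula: 2A = Σ (x_i·y_{i+1} − x_{i+1}·y_i), indices taken mod 8.
Σ = (33) + (2) + (48) + (12) + (135) + (420) + (155) + (27) = 832
Signed area = Σ/2 = 416 (positive ⇒ counter-clockwise traversal).

416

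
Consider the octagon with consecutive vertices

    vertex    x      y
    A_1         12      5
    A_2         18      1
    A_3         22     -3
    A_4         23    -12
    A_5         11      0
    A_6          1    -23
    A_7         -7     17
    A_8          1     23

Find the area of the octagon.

Apply the surveyor's formula: 2A = Σ (x_i·y_{i+1} − x_{i+1}·y_i), indices taken mod 8.
Σ = (-78) + (-76) + (-195) + (132) + (-253) + (-144) + (-178) + (-271) = -1063
Area = |Σ|/2 = 531.5.

531.5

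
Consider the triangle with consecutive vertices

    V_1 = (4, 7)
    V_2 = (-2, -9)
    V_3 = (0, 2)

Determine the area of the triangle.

17

Apply the surveyor's formula: 2A = Σ (x_i·y_{i+1} − x_{i+1}·y_i), indices taken mod 3.
V_1→V_2: (4)(-9) − (-2)(7) = -22
V_2→V_3: (-2)(2) − (0)(-9) = -4
V_3→V_1: (0)(7) − (4)(2) = -8
Σ = -34
Area = |Σ|/2 = 17.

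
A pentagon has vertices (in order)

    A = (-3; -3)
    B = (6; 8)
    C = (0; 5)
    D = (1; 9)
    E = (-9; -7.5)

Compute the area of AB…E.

48.5

Σ = (-6) + (30) + (-5) + (73.5) + (4.5) = 97
Area = |Σ|/2 = 48.5.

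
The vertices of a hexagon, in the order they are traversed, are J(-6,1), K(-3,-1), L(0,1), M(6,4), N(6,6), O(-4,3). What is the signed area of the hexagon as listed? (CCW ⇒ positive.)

Σ = (9) + (-3) + (-6) + (12) + (42) + (14) = 68
Signed area = Σ/2 = 34 (positive ⇒ counter-clockwise traversal).

34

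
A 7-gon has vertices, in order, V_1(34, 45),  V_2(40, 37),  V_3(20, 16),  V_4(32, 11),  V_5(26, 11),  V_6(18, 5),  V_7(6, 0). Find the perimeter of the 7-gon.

134

|V_1V_2| = √((6)² + (-8)²) = √100 = 10
|V_2V_3| = √((-20)² + (-21)²) = √841 = 29
|V_3V_4| = √((12)² + (-5)²) = √169 = 13
|V_4V_5| = √((-6)² + (0)²) = √36 = 6
|V_5V_6| = √((-8)² + (-6)²) = √100 = 10
|V_6V_7| = √((-12)² + (-5)²) = √169 = 13
|V_7V_1| = √((28)² + (45)²) = √2809 = 53
Perimeter = 10 + 29 + 13 + 6 + 10 + 13 + 53 = 134.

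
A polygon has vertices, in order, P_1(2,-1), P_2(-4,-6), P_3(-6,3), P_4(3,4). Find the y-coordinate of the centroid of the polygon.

Apply the shoelace formula. First the cross-terms c_i = x_i·y_{i+1} − x_{i+1}·y_i:
  -16, -48, -33, -11  ⇒  2A = -108, A = -54.
Then Σ (y_i + y_{i+1})·c_i = -8, so ȳ = -8 / (6·(-54)) = 2/81.

2/81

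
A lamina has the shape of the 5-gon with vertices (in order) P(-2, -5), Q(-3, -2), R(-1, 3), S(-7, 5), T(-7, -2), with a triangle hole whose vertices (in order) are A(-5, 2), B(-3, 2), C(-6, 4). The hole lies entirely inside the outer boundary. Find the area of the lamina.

35

Outer boundary:
Apply the surveyor's formula: 2A = Σ (x_i·y_{i+1} − x_{i+1}·y_i), indices taken mod 5.
Σ = (-11) + (-11) + (16) + (49) + (31) = 74
Area = |Σ|/2 = 37.
Hole:
Apply the shoelace (surveyor's) formula: 2A = Σ (x_i·y_{i+1} − x_{i+1}·y_i), indices taken mod 3.
A→B: (-5)(2) − (-3)(2) = -4
B→C: (-3)(4) − (-6)(2) = 0
C→A: (-6)(2) − (-5)(4) = 8
Σ = 4
Area = |Σ|/2 = 2.
Net area = 37 − 2 = 35.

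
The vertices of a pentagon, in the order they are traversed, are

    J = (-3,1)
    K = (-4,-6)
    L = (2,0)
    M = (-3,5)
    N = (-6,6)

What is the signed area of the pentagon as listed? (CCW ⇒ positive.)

34

Apply Gauss's area formula: 2A = Σ (x_i·y_{i+1} − x_{i+1}·y_i), indices taken mod 5.
J→K: (-3)(-6) − (-4)(1) = 22
K→L: (-4)(0) − (2)(-6) = 12
L→M: (2)(5) − (-3)(0) = 10
M→N: (-3)(6) − (-6)(5) = 12
N→J: (-6)(1) − (-3)(6) = 12
Σ = 68
Signed area = Σ/2 = 34 (positive ⇒ counter-clockwise traversal).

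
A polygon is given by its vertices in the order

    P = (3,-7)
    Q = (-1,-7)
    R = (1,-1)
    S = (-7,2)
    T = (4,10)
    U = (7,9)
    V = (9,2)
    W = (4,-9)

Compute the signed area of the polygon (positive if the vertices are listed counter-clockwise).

-147

Apply the shoelace (surveyor's) formula: 2A = Σ (x_i·y_{i+1} − x_{i+1}·y_i), indices taken mod 8.
Cross-terms: -28, 8, -5, -78, -34, -67, -89, -1  ⇒  Σ = -294
Signed area = Σ/2 = -147 (negative ⇒ clockwise traversal).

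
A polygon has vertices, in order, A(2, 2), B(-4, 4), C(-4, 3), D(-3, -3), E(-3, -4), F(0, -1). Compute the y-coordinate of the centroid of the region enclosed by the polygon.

Apply the shoelace (surveyor's) formula. First the cross-terms c_i = x_i·y_{i+1} − x_{i+1}·y_i:
  16, 4, 21, 3, 3, 2  ⇒  2A = 49, A = 24.5.
Then Σ (y_i + y_{i+1})·c_i = 90, so ȳ = 90 / (6·24.5) = 30/49.

30/49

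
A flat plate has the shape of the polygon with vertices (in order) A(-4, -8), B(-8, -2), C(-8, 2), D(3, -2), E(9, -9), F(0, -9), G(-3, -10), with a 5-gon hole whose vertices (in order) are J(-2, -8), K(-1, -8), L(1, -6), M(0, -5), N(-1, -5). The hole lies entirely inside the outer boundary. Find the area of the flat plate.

100.5

Outer boundary:
Σ = (-56) + (-32) + (10) + (-9) + (-81) + (-27) + (-16) = -211
Area = |Σ|/2 = 105.5.
Hole:
Apply the shoelace (surveyor's) formula: 2A = Σ (x_i·y_{i+1} − x_{i+1}·y_i), indices taken mod 5.
Σ = (8) + (14) + (-5) + (-5) + (-2) = 10
Area = |Σ|/2 = 5.
Net area = 105.5 − 5 = 100.5.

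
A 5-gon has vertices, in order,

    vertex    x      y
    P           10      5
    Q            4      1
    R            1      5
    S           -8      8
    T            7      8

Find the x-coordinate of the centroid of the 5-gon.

19/6

Apply Gauss's area formula. First the cross-terms c_i = x_i·y_{i+1} − x_{i+1}·y_i:
  -10, 19, 48, -120, -45  ⇒  2A = -108, A = -54.
Then Σ (x_i + x_{i+1})·c_i = -1026, so x̄ = -1026 / (6·(-54)) = 19/6.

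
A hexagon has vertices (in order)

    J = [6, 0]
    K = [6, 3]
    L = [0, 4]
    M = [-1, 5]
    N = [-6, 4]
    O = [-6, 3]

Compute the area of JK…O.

30

Apply Gauss's area formula: 2A = Σ (x_i·y_{i+1} − x_{i+1}·y_i), indices taken mod 6.
Σ = (18) + (24) + (4) + (26) + (6) + (-18) = 60
Area = |Σ|/2 = 30.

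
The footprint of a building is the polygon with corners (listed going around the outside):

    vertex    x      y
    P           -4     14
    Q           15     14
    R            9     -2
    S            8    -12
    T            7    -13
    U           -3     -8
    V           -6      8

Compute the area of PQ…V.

Apply the shoelace (surveyor's) formula: 2A = Σ (x_i·y_{i+1} − x_{i+1}·y_i), indices taken mod 7.
Cross-terms: -266, -156, -92, -20, -95, -72, -52  ⇒  Σ = -753
Area = |Σ|/2 = 376.5.

376.5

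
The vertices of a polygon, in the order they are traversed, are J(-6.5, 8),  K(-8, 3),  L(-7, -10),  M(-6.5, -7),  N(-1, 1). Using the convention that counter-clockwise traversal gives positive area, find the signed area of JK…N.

57.25

Apply the shoelace formula: 2A = Σ (x_i·y_{i+1} − x_{i+1}·y_i), indices taken mod 5.
Cross-terms: 44.5, 101, -16, -13.5, -1.5  ⇒  Σ = 114.5
Signed area = Σ/2 = 57.25 (positive ⇒ counter-clockwise traversal).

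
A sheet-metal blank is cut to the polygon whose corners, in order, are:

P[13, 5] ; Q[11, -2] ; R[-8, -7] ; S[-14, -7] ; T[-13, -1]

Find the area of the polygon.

Apply the shoelace formula: 2A = Σ (x_i·y_{i+1} − x_{i+1}·y_i), indices taken mod 5.
Σ = (-81) + (-93) + (-42) + (-77) + (-52) = -345
Area = |Σ|/2 = 172.5.

172.5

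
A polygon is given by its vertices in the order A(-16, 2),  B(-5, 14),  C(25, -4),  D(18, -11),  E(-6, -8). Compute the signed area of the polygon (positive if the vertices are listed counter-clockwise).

Apply the shoelace (surveyor's) formula: 2A = Σ (x_i·y_{i+1} − x_{i+1}·y_i), indices taken mod 5.
Σ = (-214) + (-330) + (-203) + (-210) + (-140) = -1097
Signed area = Σ/2 = -548.5 (negative ⇒ clockwise traversal).

-548.5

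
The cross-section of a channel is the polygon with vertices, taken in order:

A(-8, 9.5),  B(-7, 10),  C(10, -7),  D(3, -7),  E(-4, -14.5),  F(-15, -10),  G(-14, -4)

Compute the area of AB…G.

303.75

Apply the shoelace (surveyor's) formula: 2A = Σ (x_i·y_{i+1} − x_{i+1}·y_i), indices taken mod 7.
Cross-terms: -13.5, -51, -49, -71.5, -177.5, -80, -165  ⇒  Σ = -607.5
Area = |Σ|/2 = 303.75.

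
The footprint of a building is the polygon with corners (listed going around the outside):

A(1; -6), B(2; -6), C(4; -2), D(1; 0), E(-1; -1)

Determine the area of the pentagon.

17

Σ = (6) + (20) + (2) + (-1) + (7) = 34
Area = |Σ|/2 = 17.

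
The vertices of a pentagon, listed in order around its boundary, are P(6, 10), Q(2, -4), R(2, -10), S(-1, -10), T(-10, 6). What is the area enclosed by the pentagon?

164

Apply Gauss's area formula: 2A = Σ (x_i·y_{i+1} − x_{i+1}·y_i), indices taken mod 5.
P→Q: (6)(-4) − (2)(10) = -44
Q→R: (2)(-10) − (2)(-4) = -12
R→S: (2)(-10) − (-1)(-10) = -30
S→T: (-1)(6) − (-10)(-10) = -106
T→P: (-10)(10) − (6)(6) = -136
Σ = -328
Area = |Σ|/2 = 164.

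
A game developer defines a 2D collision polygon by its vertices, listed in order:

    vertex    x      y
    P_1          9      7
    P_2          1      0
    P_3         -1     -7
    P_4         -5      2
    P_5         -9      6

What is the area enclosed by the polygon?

90

Apply the surveyor's formula: 2A = Σ (x_i·y_{i+1} − x_{i+1}·y_i), indices taken mod 5.
Σ = (-7) + (-7) + (-37) + (-12) + (-117) = -180
Area = |Σ|/2 = 90.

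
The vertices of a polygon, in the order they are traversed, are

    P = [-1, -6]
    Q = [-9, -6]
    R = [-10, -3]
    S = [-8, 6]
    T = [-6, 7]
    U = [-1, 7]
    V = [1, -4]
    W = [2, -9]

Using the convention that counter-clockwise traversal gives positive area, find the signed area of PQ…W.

Apply the shoelace (surveyor's) formula: 2A = Σ (x_i·y_{i+1} − x_{i+1}·y_i), indices taken mod 8.
Σ = (-48) + (-33) + (-84) + (-20) + (-35) + (-3) + (-1) + (-21) = -245
Signed area = Σ/2 = -122.5 (negative ⇒ clockwise traversal).

-122.5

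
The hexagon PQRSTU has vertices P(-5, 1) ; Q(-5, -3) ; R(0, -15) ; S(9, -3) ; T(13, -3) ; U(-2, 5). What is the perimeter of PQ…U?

|PQ| = √((0)² + (-4)²) = √16 = 4
|QR| = √((5)² + (-12)²) = √169 = 13
|RS| = √((9)² + (12)²) = √225 = 15
|ST| = √((4)² + (0)²) = √16 = 4
|TU| = √((-15)² + (8)²) = √289 = 17
|UP| = √((-3)² + (-4)²) = √25 = 5
Perimeter = 4 + 13 + 15 + 4 + 17 + 5 = 58.

58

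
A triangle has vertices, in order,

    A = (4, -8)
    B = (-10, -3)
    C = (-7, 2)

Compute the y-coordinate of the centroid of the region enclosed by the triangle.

Apply the surveyor's formula. First the cross-terms c_i = x_i·y_{i+1} − x_{i+1}·y_i:
  -92, -41, 48  ⇒  2A = -85, A = -42.5.
Then Σ (y_i + y_{i+1})·c_i = 765, so ȳ = 765 / (6·(-42.5)) = -3.

-3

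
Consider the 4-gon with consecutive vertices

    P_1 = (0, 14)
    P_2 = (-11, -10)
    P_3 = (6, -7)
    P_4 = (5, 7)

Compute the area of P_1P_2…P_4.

219

Apply the shoelace (surveyor's) formula: 2A = Σ (x_i·y_{i+1} − x_{i+1}·y_i), indices taken mod 4.
P_1→P_2: (0)(-10) − (-11)(14) = 154
P_2→P_3: (-11)(-7) − (6)(-10) = 137
P_3→P_4: (6)(7) − (5)(-7) = 77
P_4→P_1: (5)(14) − (0)(7) = 70
Σ = 438
Area = |Σ|/2 = 219.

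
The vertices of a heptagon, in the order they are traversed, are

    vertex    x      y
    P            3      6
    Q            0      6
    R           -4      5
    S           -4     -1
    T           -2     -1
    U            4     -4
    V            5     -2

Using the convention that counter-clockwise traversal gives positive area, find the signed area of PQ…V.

64

Apply the shoelace formula: 2A = Σ (x_i·y_{i+1} − x_{i+1}·y_i), indices taken mod 7.
Σ = (18) + (24) + (24) + (2) + (12) + (12) + (36) = 128
Signed area = Σ/2 = 64 (positive ⇒ counter-clockwise traversal).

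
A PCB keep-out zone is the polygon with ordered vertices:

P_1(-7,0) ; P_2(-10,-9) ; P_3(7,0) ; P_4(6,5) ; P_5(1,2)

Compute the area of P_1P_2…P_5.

Apply the surveyor's formula: 2A = Σ (x_i·y_{i+1} − x_{i+1}·y_i), indices taken mod 5.
Σ = (63) + (63) + (35) + (7) + (14) = 182
Area = |Σ|/2 = 91.

91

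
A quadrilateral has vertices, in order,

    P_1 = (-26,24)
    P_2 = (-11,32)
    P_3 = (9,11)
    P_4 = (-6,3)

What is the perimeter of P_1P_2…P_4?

|P_1P_2| = √((15)² + (8)²) = √289 = 17
|P_2P_3| = √((20)² + (-21)²) = √841 = 29
|P_3P_4| = √((-15)² + (-8)²) = √289 = 17
|P_4P_1| = √((-20)² + (21)²) = √841 = 29
Perimeter = 17 + 29 + 17 + 29 = 92.

92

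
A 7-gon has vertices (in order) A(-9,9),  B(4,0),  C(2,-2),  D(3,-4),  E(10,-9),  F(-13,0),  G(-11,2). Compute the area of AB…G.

128.5

A→B: (-9)(0) − (4)(9) = -36
B→C: (4)(-2) − (2)(0) = -8
C→D: (2)(-4) − (3)(-2) = -2
D→E: (3)(-9) − (10)(-4) = 13
E→F: (10)(0) − (-13)(-9) = -117
F→G: (-13)(2) − (-11)(0) = -26
G→A: (-11)(9) − (-9)(2) = -81
Σ = -257
Area = |Σ|/2 = 128.5.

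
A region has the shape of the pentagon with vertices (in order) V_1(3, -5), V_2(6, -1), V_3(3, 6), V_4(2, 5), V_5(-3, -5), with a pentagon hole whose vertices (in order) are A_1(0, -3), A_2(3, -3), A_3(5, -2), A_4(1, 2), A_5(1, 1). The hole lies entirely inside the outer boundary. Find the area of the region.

39

Outer boundary:
Apply the surveyor's formula: 2A = Σ (x_i·y_{i+1} − x_{i+1}·y_i), indices taken mod 5.
Σ = (27) + (39) + (3) + (5) + (30) = 104
Area = |Σ|/2 = 52.
Hole:
Σ = (9) + (9) + (12) + (-1) + (-3) = 26
Area = |Σ|/2 = 13.
Net area = 52 − 13 = 39.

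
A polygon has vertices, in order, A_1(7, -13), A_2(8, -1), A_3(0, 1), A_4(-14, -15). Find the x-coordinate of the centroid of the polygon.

Apply the shoelace formula. First the cross-terms c_i = x_i·y_{i+1} − x_{i+1}·y_i:
  97, 8, 14, 287  ⇒  2A = 406, A = 203.
Then Σ (x_i + x_{i+1})·c_i = -686, so x̄ = -686 / (6·203) = -49/87.

-49/87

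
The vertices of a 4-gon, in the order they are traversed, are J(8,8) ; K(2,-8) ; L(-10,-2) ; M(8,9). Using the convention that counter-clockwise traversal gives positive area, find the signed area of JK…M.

Σ = (-80) + (-84) + (-74) + (-8) = -246
Signed area = Σ/2 = -123 (negative ⇒ clockwise traversal).

-123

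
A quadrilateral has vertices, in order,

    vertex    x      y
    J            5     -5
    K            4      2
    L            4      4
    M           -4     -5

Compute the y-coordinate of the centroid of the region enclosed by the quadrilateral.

Apply the shoelace (surveyor's) formula. First the cross-terms c_i = x_i·y_{i+1} − x_{i+1}·y_i:
  30, 8, -4, 45  ⇒  2A = 79, A = 39.5.
Then Σ (y_i + y_{i+1})·c_i = -488, so ȳ = -488 / (6·39.5) = -488/237.

-488/237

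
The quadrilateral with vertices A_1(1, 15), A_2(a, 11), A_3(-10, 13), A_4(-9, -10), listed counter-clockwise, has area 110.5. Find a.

The doubled signed area Σ (x_i y_{i+1} − x_{i+1} y_i) is linear in a.
With a=0 it equals 213; the coefficient of a is -2 (from the two edges through A_2).
So -2·a + 213 = 2·110.5 = 221 ⇒ a = -4.

-4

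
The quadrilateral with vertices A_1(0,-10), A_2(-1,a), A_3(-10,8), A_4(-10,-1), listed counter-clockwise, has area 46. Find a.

Write out the shoelace sum; only the two edges meeting at A_2 involve a:
2·Area = [(0·a − (-1)·(-10)) + ((-1)·8 − (-10)·a)] + 190
       = 10·a + 172 = 92
⇒ a = -8.

-8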